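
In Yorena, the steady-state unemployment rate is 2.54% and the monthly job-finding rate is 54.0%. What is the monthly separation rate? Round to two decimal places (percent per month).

From u* = s/(s+f): s = u·f/(1−u).
s = 0.0254 × 54.0 / (1 − 0.0254) = 1.3716 / 0.9746 ≈ 1.41% per month.

Separation rate ≈ 1.41% per month.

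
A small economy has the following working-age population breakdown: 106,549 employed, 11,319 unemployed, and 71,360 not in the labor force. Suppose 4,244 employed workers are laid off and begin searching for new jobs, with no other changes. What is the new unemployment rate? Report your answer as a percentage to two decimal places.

Initially, labor force = 106,549 + 11,319 = 117,868, so u = 11,319/117,868 = 9.60%.
After the change, employed falls and unemployed rises by 4,244; labor force unchanged → E = 102,305, U = 15,563, labor force = 117,868.
New unemployment rate = 15,563 / 117,868 = 13.20%.

New unemployment rate ≈ 13.20%.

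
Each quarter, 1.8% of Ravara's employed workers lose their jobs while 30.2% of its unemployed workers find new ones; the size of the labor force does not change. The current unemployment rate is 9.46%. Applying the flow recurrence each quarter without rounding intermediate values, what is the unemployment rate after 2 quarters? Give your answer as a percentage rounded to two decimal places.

Unemployment rate after two quarters ≈ 7.40%.

With a fixed labor force, u_{t+1} = u_t + s·(1−u_t) − f·u_t = u_t·(1−s−f) + s.
Here 1−s−f = 0.680 and s = 0.018.
u_1 = 0.094600 × 0.680 + 0.018 = 0.082328.
u_2 = 0.082328 × 0.680 + 0.018 = 0.073983.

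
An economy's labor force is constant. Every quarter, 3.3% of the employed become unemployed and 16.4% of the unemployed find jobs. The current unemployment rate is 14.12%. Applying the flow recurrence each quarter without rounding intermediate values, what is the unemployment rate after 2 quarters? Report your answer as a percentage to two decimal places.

With a fixed labor force, u_{t+1} = u_t + s·(1−u_t) − f·u_t = u_t·(1−s−f) + s.
Here 1−s−f = 0.803 and s = 0.033.
u_1 = 0.141200 × 0.803 + 0.033 = 0.146384.
u_2 = 0.146384 × 0.803 + 0.033 = 0.150546.

Unemployment rate after two quarters ≈ 15.05%.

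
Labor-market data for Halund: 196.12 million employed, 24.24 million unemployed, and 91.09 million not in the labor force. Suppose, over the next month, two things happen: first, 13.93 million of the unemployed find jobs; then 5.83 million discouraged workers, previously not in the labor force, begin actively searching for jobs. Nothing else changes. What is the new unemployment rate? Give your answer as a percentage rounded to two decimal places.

Initially, labor force = 196.12 + 24.24 = 220.36 million, so u = 24.24/220.36 = 11.00%.
After the first change, unemployed falls and employed rises by 13.93; labor force unchanged → E = 210.05, U = 10.31, labor force = 220.36 million.
After the second change, unemployed and labor force both rise by 5.83 → E = 210.05, U = 16.14, labor force = 226.19 million.
New unemployment rate = 16.14 / 226.19 = 7.14%.

New unemployment rate ≈ 7.14%.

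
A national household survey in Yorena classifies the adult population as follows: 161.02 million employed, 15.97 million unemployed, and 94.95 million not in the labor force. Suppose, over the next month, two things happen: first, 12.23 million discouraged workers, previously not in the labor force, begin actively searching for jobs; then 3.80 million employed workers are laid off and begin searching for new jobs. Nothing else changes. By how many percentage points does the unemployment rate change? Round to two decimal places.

Initially, labor force = 161.02 + 15.97 = 176.99 million, so u = 15.97/176.99 = 9.02%.
After the first change, unemployed and labor force both rise by 12.23 → E = 161.02, U = 28.20, labor force = 189.22 million.
After the second change, employed falls and unemployed rises by 3.80; labor force unchanged → E = 157.22, U = 32.00, labor force = 189.22 million.
New unemployment rate = 32.00 / 189.22 = 16.91%.
Change = 16.91% − 9.02% = +7.89 percentage points.

The unemployment rate changes by +7.89 percentage points.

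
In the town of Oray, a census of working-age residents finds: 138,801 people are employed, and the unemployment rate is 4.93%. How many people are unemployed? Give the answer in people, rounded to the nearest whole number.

Let U be the number unemployed. The labor force is E + U, and U/(E+U) = 0.0493.
So U = 0.0493 × 138,801 / (1 − 0.0493) = 6842.89 / 0.9507 ≈ 7,198.

About 7,198 are unemployed.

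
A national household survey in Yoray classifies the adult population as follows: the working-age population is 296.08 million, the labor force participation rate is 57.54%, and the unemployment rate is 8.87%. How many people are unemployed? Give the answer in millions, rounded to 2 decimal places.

Labor force = 0.5754 × 296.08 = 170.36 million.
Unemployed = 0.0887 × 170.36 ≈ 15.11 million.

About 15.11 million are unemployed.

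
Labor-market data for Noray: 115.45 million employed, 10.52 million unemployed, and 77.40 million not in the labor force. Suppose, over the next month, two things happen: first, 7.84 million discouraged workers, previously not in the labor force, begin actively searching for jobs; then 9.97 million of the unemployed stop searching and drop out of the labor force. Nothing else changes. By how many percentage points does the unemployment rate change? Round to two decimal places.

Initially, labor force = 115.45 + 10.52 = 125.97 million, so u = 10.52/125.97 = 8.35%.
After the first change, unemployed and labor force both rise by 7.84 → E = 115.45, U = 18.36, labor force = 133.81 million.
After the second change, unemployed and labor force both fall by 9.97 → E = 115.45, U = 8.39, labor force = 123.84 million.
New unemployment rate = 8.39 / 123.84 = 6.77%.
Change = 6.77% − 8.35% = −1.58 percentage points.

The unemployment rate changes by −1.58 percentage points.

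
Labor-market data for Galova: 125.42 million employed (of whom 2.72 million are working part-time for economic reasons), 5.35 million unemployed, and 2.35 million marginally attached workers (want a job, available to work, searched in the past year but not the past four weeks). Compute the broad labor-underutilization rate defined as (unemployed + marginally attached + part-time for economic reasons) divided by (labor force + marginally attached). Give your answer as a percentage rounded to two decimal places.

Labor force = 125.42 + 5.35 = 130.77 million.
Numerator = 5.35 + 2.35 + 2.72 = 10.42 million.
Denominator = 130.77 + 2.35 = 133.12 million.
Broad rate = 10.42 / 133.12 = 7.83%.

Broad underutilization rate ≈ 7.83%.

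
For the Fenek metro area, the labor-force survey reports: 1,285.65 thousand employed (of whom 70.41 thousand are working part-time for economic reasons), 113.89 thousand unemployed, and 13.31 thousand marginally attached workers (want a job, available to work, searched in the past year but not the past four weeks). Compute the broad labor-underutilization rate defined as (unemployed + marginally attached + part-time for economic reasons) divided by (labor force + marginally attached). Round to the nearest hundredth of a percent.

Broad underutilization rate ≈ 13.99%.

Labor force = 1,285.65 + 113.89 = 1,399.54 thousand.
Numerator = 113.89 + 13.31 + 70.41 = 197.61 thousand.
Denominator = 1,399.54 + 13.31 = 1,412.85 thousand.
Broad rate = 197.61 / 1,412.85 = 13.99%.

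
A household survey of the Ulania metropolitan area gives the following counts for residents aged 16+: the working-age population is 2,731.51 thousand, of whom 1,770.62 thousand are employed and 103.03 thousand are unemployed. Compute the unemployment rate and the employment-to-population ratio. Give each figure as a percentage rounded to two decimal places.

Labor force = employed + unemployed = 1,770.62 + 103.03 = 1,873.65 thousand.
Unemployment rate = 103.03 / 1,873.65 = 5.50%.
Employment-population ratio = 1,770.62 / 2,731.51 = 64.82%.

Unemployment rate ≈ 5.50%; employment-population ratio ≈ 64.82%.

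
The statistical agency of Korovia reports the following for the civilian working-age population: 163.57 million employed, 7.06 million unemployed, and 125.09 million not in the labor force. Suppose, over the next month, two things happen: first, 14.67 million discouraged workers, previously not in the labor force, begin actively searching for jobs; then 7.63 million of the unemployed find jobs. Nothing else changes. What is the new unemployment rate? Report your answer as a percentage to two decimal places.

Initially, labor force = 163.57 + 7.06 = 170.63 million, so u = 7.06/170.63 = 4.14%.
After the first change, unemployed and labor force both rise by 14.67 → E = 163.57, U = 21.73, labor force = 185.30 million.
After the second change, unemployed falls and employed rises by 7.63; labor force unchanged → E = 171.20, U = 14.10, labor force = 185.30 million.
New unemployment rate = 14.10 / 185.30 = 7.61%.

New unemployment rate ≈ 7.61%.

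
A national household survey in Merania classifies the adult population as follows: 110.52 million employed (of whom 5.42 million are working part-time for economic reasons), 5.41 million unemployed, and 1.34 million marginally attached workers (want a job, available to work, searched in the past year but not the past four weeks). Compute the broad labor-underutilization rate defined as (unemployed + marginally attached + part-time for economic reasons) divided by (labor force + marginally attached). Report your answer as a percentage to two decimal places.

Labor force = 110.52 + 5.41 = 115.93 million.
Numerator = 5.41 + 1.34 + 5.42 = 12.17 million.
Denominator = 115.93 + 1.34 = 117.27 million.
Broad rate = 12.17 / 117.27 = 10.38%.

Broad underutilization rate ≈ 10.38%.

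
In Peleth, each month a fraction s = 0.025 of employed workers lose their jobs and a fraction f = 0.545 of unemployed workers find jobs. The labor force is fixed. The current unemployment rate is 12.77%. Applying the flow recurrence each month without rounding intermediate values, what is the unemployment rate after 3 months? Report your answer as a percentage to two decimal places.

With a fixed labor force, u_{t+1} = u_t + s·(1−u_t) − f·u_t = u_t·(1−s−f) + s.
Here 1−s−f = 0.430 and s = 0.025.
u_1 = 0.127700 × 0.430 + 0.025 = 0.079911.
u_2 = 0.079911 × 0.430 + 0.025 = 0.059362.
u_3 = 0.059362 × 0.430 + 0.025 = 0.050526.

Unemployment rate after three months ≈ 5.05%.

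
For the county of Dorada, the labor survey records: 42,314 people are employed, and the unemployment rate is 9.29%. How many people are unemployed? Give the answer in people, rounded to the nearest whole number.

About 4,334 are unemployed.

Let U be the number unemployed. The labor force is E + U, and U/(E+U) = 0.0929.
So U = 0.0929 × 42,314 / (1 − 0.0929) = 3930.97 / 0.9071 ≈ 4,334.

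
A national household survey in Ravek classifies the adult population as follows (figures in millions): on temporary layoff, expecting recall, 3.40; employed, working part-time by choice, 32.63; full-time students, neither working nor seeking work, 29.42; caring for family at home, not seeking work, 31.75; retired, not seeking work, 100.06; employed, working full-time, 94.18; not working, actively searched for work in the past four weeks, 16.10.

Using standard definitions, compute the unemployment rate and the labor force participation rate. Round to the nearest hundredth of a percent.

Employed = 32.63 + 94.18 = 126.81 million.
Unemployed = 3.40 + 16.10 = 19.50 million (jobless and actively searching, or on temporary layoff).
Labor force = 126.81 + 19.50 = 146.31 million.
Not in labor force = 29.42 + 31.75 + 100.06 = 161.23 million (those not working and not actively searching are outside the labor force).
Civilian working-age population = 146.31 + 161.23 = 307.54 million.
Unemployment rate = 19.50 / 146.31 = 13.33%.
Labor force participation rate = 146.31 / 307.54 = 47.57%.

Unemployment rate ≈ 13.33%; labor force participation rate ≈ 47.57%.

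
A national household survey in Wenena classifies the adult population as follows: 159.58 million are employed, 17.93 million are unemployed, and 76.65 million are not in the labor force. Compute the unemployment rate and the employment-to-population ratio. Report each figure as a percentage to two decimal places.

Unemployment rate ≈ 10.10%; employment-population ratio ≈ 62.79%.

Labor force = employed + unemployed = 159.58 + 17.93 = 177.51 million.
Working-age population = 177.51 + 76.65 = 254.16 million.
Unemployment rate = 17.93 / 177.51 = 10.10%.
Employment-population ratio = 159.58 / 254.16 = 62.79%.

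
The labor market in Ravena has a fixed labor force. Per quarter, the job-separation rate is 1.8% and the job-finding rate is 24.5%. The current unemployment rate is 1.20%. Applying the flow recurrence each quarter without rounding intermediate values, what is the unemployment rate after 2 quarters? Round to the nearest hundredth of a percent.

With a fixed labor force, u_{t+1} = u_t + s·(1−u_t) − f·u_t = u_t·(1−s−f) + s.
Here 1−s−f = 0.737 and s = 0.018.
u_1 = 0.012000 × 0.737 + 0.018 = 0.026844.
u_2 = 0.026844 × 0.737 + 0.018 = 0.037784.

Unemployment rate after two quarters ≈ 3.78%.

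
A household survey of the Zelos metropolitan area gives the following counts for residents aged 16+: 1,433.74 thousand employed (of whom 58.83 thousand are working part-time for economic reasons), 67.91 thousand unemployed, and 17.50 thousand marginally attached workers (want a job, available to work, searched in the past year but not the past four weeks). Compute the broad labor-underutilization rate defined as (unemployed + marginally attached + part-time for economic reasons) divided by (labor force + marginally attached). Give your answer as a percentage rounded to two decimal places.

Broad underutilization rate ≈ 9.49%.

Labor force = 1,433.74 + 67.91 = 1,501.65 thousand.
Numerator = 67.91 + 17.50 + 58.83 = 144.24 thousand.
Denominator = 1,501.65 + 17.50 = 1,519.15 thousand.
Broad rate = 144.24 / 1,519.15 = 9.49%.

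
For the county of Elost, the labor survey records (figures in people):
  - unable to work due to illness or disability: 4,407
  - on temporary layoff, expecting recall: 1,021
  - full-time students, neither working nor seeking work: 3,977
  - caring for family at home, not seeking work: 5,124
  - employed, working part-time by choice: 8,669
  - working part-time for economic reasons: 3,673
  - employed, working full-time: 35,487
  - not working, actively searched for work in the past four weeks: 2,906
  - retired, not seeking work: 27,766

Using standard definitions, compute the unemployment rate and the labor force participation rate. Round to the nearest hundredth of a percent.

Unemployment rate ≈ 7.59%; labor force participation rate ≈ 55.63%.

Employed = 8,669 + 3,673 + 35,487 = 47,829 (anyone who worked, including part-time for economic reasons, counts as employed).
Unemployed = 1,021 + 2,906 = 3,927 (jobless and actively searching, or on temporary layoff).
Labor force = 47,829 + 3,927 = 51,756.
Not in labor force = 4,407 + 3,977 + 5,124 + 27,766 = 41,274 (those not working and not actively searching are outside the labor force).
Civilian working-age population = 51,756 + 41,274 = 93,030.
Unemployment rate = 3,927 / 51,756 = 7.59%.
Labor force participation rate = 51,756 / 93,030 = 55.63%.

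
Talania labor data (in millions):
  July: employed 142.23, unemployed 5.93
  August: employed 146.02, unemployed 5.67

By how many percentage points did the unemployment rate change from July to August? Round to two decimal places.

July: labor force = 142.23 + 5.93 = 148.16; u = 5.93/148.16 = 4.00%.
August: labor force = 146.02 + 5.67 = 151.69; u = 5.67/151.69 = 3.74%.
Change = 3.74% − 4.00% = −0.26 pp.

The unemployment rate changed by −0.26 percentage points.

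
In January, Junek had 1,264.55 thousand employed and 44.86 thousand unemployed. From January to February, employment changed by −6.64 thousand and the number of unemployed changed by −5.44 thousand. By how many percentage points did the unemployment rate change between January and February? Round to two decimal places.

January: labor force = 1,264.55 + 44.86 = 1,309.41; u = 44.86/1,309.41 = 3.43%.
February: labor force = 1,257.91 + 39.42 = 1,297.33; u = 39.42/1,297.33 = 3.04%.
Change = 3.04% − 3.43% = −0.39 pp.

The unemployment rate changed by −0.39 percentage points.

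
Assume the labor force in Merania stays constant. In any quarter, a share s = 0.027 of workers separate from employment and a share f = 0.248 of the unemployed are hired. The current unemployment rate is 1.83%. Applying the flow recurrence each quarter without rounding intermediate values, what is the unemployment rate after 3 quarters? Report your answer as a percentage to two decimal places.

Unemployment rate after three quarters ≈ 6.77%.

With a fixed labor force, u_{t+1} = u_t + s·(1−u_t) − f·u_t = u_t·(1−s−f) + s.
Here 1−s−f = 0.725 and s = 0.027.
u_1 = 0.018300 × 0.725 + 0.027 = 0.040267.
u_2 = 0.040267 × 0.725 + 0.027 = 0.056194.
u_3 = 0.056194 × 0.725 + 0.027 = 0.067741.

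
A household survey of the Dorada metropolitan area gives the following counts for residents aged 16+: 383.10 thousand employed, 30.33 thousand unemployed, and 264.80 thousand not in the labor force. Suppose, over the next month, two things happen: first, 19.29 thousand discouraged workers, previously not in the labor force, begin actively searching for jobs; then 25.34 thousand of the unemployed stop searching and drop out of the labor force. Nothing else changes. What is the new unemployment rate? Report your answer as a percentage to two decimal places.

Initially, labor force = 383.10 + 30.33 = 413.43 thousand, so u = 30.33/413.43 = 7.34%.
After the first change, unemployed and labor force both rise by 19.29 → E = 383.10, U = 49.62, labor force = 432.72 thousand.
After the second change, unemployed and labor force both fall by 25.34 → E = 383.10, U = 24.28, labor force = 407.38 thousand.
New unemployment rate = 24.28 / 407.38 = 5.96%.

New unemployment rate ≈ 5.96%.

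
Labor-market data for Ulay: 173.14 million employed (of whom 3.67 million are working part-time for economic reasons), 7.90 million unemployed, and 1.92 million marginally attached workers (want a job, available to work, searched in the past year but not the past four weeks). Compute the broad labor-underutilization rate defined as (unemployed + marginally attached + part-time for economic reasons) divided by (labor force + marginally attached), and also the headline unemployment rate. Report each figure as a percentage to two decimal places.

Labor force = 173.14 + 7.90 = 181.04 million.
Numerator = 7.90 + 1.92 + 3.67 = 13.49 million.
Denominator = 181.04 + 1.92 = 182.96 million.
Broad rate = 13.49 / 182.96 = 7.37%.
Headline unemployment rate = 7.90 / 181.04 = 4.36%.

Broad underutilization rate ≈ 7.37%; headline unemployment rate ≈ 4.36%.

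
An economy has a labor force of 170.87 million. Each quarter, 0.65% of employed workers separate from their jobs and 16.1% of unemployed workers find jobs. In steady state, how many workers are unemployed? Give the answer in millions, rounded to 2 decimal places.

Steady-state unemployment rate u* = s/(s+f) = 0.65/(0.65+16.1) = 0.038806.
Unemployed = u* × labor force = 0.038806 × 170.87 ≈ 6.63 million.

About 6.63 million are unemployed in steady state.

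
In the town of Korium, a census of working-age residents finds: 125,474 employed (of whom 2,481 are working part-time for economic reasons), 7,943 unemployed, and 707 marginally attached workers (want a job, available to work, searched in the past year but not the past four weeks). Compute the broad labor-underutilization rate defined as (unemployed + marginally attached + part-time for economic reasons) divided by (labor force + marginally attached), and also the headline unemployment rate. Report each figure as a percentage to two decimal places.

Broad underutilization rate ≈ 8.30%; headline unemployment rate ≈ 5.95%.

Labor force = 125,474 + 7,943 = 133,417.
Numerator = 7,943 + 707 + 2,481 = 11,131.
Denominator = 133,417 + 707 = 134,124.
Broad rate = 11,131 / 134,124 = 8.30%.
Headline unemployment rate = 7,943 / 133,417 = 5.95%.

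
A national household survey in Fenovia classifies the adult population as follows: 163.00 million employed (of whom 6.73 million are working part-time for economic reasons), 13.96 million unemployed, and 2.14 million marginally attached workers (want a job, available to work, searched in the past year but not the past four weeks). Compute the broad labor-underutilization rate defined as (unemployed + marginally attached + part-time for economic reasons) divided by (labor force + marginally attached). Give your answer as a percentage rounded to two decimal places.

Labor force = 163.00 + 13.96 = 176.96 million.
Numerator = 13.96 + 2.14 + 6.73 = 22.83 million.
Denominator = 176.96 + 2.14 = 179.10 million.
Broad rate = 22.83 / 179.10 = 12.75%.

Broad underutilization rate ≈ 12.75%.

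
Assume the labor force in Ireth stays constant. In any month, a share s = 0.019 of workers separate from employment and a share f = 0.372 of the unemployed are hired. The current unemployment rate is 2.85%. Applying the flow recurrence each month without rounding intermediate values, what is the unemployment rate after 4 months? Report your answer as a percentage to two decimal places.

With a fixed labor force, u_{t+1} = u_t + s·(1−u_t) − f·u_t = u_t·(1−s−f) + s.
Here 1−s−f = 0.609 and s = 0.019.
u_1 = 0.028500 × 0.609 + 0.019 = 0.036356.
u_2 = 0.036356 × 0.609 + 0.019 = 0.041141.
u_3 = 0.041141 × 0.609 + 0.019 = 0.044055.
u_4 = 0.044055 × 0.609 + 0.019 = 0.045829.

Unemployment rate after four months ≈ 4.58%.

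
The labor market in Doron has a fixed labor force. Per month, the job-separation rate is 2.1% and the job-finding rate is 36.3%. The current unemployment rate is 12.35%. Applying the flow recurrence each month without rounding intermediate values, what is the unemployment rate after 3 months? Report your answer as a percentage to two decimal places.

Unemployment rate after three months ≈ 7.08%.

With a fixed labor force, u_{t+1} = u_t + s·(1−u_t) − f·u_t = u_t·(1−s−f) + s.
Here 1−s−f = 0.616 and s = 0.021.
u_1 = 0.123500 × 0.616 + 0.021 = 0.097076.
u_2 = 0.097076 × 0.616 + 0.021 = 0.080799.
u_3 = 0.080799 × 0.616 + 0.021 = 0.070772.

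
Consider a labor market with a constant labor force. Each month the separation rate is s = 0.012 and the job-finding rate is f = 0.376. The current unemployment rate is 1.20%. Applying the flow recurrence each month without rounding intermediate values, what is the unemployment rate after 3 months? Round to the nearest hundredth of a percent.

With a fixed labor force, u_{t+1} = u_t + s·(1−u_t) − f·u_t = u_t·(1−s−f) + s.
Here 1−s−f = 0.612 and s = 0.012.
u_1 = 0.012000 × 0.612 + 0.012 = 0.019344.
u_2 = 0.019344 × 0.612 + 0.012 = 0.023839.
u_3 = 0.023839 × 0.612 + 0.012 = 0.026589.

Unemployment rate after three months ≈ 2.66%.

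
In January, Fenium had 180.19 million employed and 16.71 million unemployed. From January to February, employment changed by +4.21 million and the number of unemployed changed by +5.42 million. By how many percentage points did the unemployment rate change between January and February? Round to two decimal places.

January: labor force = 180.19 + 16.71 = 196.90; u = 16.71/196.90 = 8.49%.
February: labor force = 184.40 + 22.13 = 206.53; u = 22.13/206.53 = 10.72%.
Change = 10.72% − 8.49% = +2.23 pp.

The unemployment rate changed by +2.23 percentage points.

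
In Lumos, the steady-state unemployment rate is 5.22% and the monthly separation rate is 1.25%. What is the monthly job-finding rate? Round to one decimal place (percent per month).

From u* = s/(s+f): f = s·(1−u)/u.
f = 1.25 × (1 − 0.0522) / 0.0522 = 1.1847 / 0.0522 ≈ 22.7% per month.

Job-finding rate ≈ 22.7% per month.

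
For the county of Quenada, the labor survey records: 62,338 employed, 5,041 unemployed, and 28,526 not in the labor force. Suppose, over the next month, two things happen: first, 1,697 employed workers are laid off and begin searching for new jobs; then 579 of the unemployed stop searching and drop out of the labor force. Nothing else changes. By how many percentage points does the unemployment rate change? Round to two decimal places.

Initially, labor force = 62,338 + 5,041 = 67,379, so u = 5,041/67,379 = 7.48%.
After the first change, employed falls and unemployed rises by 1,697; labor force unchanged → E = 60,641, U = 6,738, labor force = 67,379.
After the second change, unemployed and labor force both fall by 579 → E = 60,641, U = 6,159, labor force = 66,800.
New unemployment rate = 6,159 / 66,800 = 9.22%.
Change = 9.22% − 7.48% = +1.74 percentage points.

The unemployment rate changes by +1.74 percentage points.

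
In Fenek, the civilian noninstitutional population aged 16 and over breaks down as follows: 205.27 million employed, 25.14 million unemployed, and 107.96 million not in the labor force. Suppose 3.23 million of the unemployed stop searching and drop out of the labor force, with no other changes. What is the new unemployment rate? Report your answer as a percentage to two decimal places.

New unemployment rate ≈ 9.64%.

Initially, labor force = 205.27 + 25.14 = 230.41 million, so u = 25.14/230.41 = 10.91%.
After the change, unemployed and labor force both fall by 3.23 → E = 205.27, U = 21.91, labor force = 227.18 million.
New unemployment rate = 21.91 / 227.18 = 9.64%.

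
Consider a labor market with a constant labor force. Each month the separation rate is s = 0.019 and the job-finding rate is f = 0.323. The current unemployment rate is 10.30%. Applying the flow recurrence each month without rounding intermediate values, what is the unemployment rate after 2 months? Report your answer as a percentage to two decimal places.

Unemployment rate after two months ≈ 7.61%.

With a fixed labor force, u_{t+1} = u_t + s·(1−u_t) − f·u_t = u_t·(1−s−f) + s.
Here 1−s−f = 0.658 and s = 0.019.
u_1 = 0.103000 × 0.658 + 0.019 = 0.086774.
u_2 = 0.086774 × 0.658 + 0.019 = 0.076097.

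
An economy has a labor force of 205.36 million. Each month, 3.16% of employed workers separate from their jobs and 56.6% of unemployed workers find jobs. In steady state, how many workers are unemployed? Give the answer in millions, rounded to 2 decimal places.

Steady-state unemployment rate u* = s/(s+f) = 3.16/(3.16+56.6) = 0.052878.
Unemployed = u* × labor force = 0.052878 × 205.36 ≈ 10.86 million.

About 10.86 million are unemployed in steady state.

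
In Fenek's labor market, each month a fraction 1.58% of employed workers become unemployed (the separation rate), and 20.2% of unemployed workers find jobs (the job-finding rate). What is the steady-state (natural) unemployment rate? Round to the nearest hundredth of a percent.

Steady-state unemployment rate ≈ 7.25%.

At steady state the flows balance: s·E = f·U, so U/(E+U) = s/(s+f).
u* = 1.58 / (1.58 + 20.2) = 1.58 / 21.78 = 7.25%.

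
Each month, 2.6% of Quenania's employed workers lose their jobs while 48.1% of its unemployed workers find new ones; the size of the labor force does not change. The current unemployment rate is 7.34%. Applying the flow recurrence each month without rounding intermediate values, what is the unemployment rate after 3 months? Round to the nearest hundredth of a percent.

With a fixed labor force, u_{t+1} = u_t + s·(1−u_t) − f·u_t = u_t·(1−s−f) + s.
Here 1−s−f = 0.493 and s = 0.026.
u_1 = 0.073400 × 0.493 + 0.026 = 0.062186.
u_2 = 0.062186 × 0.493 + 0.026 = 0.056658.
u_3 = 0.056658 × 0.493 + 0.026 = 0.053932.

Unemployment rate after three months ≈ 5.39%.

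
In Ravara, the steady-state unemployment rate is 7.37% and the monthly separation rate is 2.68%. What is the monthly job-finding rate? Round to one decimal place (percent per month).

Job-finding rate ≈ 33.7% per month.

From u* = s/(s+f): f = s·(1−u)/u.
f = 2.68 × (1 − 0.0737) / 0.0737 = 2.4825 / 0.0737 ≈ 33.7% per month.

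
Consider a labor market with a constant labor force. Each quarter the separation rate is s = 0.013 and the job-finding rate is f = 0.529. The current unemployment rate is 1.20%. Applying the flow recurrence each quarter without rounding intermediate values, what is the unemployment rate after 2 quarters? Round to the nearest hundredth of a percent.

Unemployment rate after two quarters ≈ 2.15%.

With a fixed labor force, u_{t+1} = u_t + s·(1−u_t) − f·u_t = u_t·(1−s−f) + s.
Here 1−s−f = 0.458 and s = 0.013.
u_1 = 0.012000 × 0.458 + 0.013 = 0.018496.
u_2 = 0.018496 × 0.458 + 0.013 = 0.021471.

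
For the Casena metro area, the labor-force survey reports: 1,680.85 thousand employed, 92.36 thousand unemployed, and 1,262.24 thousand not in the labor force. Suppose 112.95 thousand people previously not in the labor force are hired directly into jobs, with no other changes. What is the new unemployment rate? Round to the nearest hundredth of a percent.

Initially, labor force = 1,680.85 + 92.36 = 1,773.21 thousand, so u = 92.36/1,773.21 = 5.21%.
After the change, employed and labor force both rise by 112.95; unemployed unchanged → E = 1,793.80, U = 92.36, labor force = 1,886.16 thousand.
New unemployment rate = 92.36 / 1,886.16 = 4.90%.

New unemployment rate ≈ 4.90%.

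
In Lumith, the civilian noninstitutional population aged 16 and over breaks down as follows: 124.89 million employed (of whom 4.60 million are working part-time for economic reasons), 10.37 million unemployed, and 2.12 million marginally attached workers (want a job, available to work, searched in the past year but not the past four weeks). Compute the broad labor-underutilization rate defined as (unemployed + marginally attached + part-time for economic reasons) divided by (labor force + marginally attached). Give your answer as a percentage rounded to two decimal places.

Labor force = 124.89 + 10.37 = 135.26 million.
Numerator = 10.37 + 2.12 + 4.60 = 17.09 million.
Denominator = 135.26 + 2.12 = 137.38 million.
Broad rate = 17.09 / 137.38 = 12.44%.

Broad underutilization rate ≈ 12.44%.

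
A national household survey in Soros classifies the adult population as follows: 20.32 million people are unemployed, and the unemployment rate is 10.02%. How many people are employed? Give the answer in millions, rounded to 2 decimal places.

About 182.47 million are employed.

Labor force = U / u = 20.32 / 0.1002 ≈ 202.79 million.
Employed = labor force − unemployed = 202.79 − 20.32 = 182.47 million.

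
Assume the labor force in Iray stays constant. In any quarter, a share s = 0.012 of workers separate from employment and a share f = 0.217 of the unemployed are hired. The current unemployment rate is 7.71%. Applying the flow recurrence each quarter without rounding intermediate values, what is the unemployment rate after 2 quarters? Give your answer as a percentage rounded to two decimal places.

Unemployment rate after two quarters ≈ 6.71%.

With a fixed labor force, u_{t+1} = u_t + s·(1−u_t) − f·u_t = u_t·(1−s−f) + s.
Here 1−s−f = 0.771 and s = 0.012.
u_1 = 0.077100 × 0.771 + 0.012 = 0.071444.
u_2 = 0.071444 × 0.771 + 0.012 = 0.067083.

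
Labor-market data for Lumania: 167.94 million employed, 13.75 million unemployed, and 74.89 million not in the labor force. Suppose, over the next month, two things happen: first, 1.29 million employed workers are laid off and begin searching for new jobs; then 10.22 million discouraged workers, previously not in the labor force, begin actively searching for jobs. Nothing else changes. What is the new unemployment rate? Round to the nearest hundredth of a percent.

Initially, labor force = 167.94 + 13.75 = 181.69 million, so u = 13.75/181.69 = 7.57%.
After the first change, employed falls and unemployed rises by 1.29; labor force unchanged → E = 166.65, U = 15.04, labor force = 181.69 million.
After the second change, unemployed and labor force both rise by 10.22 → E = 166.65, U = 25.26, labor force = 191.91 million.
New unemployment rate = 25.26 / 191.91 = 13.16%.

New unemployment rate ≈ 13.16%.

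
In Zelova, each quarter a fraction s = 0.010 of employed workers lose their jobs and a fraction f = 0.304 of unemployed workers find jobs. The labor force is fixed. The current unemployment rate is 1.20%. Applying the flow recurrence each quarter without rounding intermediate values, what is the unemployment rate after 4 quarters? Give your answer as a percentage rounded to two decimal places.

With a fixed labor force, u_{t+1} = u_t + s·(1−u_t) − f·u_t = u_t·(1−s−f) + s.
Here 1−s−f = 0.686 and s = 0.010.
u_1 = 0.012000 × 0.686 + 0.010 = 0.018232.
u_2 = 0.018232 × 0.686 + 0.010 = 0.022507.
u_3 = 0.022507 × 0.686 + 0.010 = 0.025440.
u_4 = 0.025440 × 0.686 + 0.010 = 0.027452.

Unemployment rate after four quarters ≈ 2.75%.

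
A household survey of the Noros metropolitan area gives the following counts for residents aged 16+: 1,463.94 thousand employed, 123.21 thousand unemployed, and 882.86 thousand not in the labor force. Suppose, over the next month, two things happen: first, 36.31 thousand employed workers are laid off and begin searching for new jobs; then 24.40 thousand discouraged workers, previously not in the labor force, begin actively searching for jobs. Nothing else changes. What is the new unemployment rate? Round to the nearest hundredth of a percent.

Initially, labor force = 1,463.94 + 123.21 = 1,587.15 thousand, so u = 123.21/1,587.15 = 7.76%.
After the first change, employed falls and unemployed rises by 36.31; labor force unchanged → E = 1,427.63, U = 159.52, labor force = 1,587.15 thousand.
After the second change, unemployed and labor force both rise by 24.40 → E = 1,427.63, U = 183.92, labor force = 1,611.55 thousand.
New unemployment rate = 183.92 / 1,611.55 = 11.41%.

New unemployment rate ≈ 11.41%.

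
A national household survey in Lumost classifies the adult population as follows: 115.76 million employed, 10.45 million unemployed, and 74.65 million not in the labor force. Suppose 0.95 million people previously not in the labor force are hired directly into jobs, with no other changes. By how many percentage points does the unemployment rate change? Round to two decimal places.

The unemployment rate changes by −0.06 percentage points.

Initially, labor force = 115.76 + 10.45 = 126.21 million, so u = 10.45/126.21 = 8.28%.
After the change, employed and labor force both rise by 0.95; unemployed unchanged → E = 116.71, U = 10.45, labor force = 127.16 million.
New unemployment rate = 10.45 / 127.16 = 8.22%.
Change = 8.22% − 8.28% = −0.06 percentage points.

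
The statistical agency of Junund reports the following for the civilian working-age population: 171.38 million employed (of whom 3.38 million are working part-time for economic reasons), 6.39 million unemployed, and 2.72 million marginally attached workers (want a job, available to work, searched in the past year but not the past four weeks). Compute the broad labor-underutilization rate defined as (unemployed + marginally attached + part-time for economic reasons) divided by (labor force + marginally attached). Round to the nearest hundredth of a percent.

Broad underutilization rate ≈ 6.92%.

Labor force = 171.38 + 6.39 = 177.77 million.
Numerator = 6.39 + 2.72 + 3.38 = 12.49 million.
Denominator = 177.77 + 2.72 = 180.49 million.
Broad rate = 12.49 / 180.49 = 6.92%.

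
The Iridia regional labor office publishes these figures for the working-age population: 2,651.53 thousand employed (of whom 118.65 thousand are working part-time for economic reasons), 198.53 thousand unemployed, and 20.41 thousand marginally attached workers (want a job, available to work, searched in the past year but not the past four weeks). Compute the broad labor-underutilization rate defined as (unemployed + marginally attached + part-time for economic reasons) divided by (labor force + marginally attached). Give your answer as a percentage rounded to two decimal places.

Labor force = 2,651.53 + 198.53 = 2,850.06 thousand.
Numerator = 198.53 + 20.41 + 118.65 = 337.59 thousand.
Denominator = 2,850.06 + 20.41 = 2,870.47 thousand.
Broad rate = 337.59 / 2,870.47 = 11.76%.

Broad underutilization rate ≈ 11.76%.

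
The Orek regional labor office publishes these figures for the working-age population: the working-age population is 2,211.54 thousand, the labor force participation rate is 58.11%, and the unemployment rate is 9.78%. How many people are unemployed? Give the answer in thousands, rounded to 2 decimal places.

Labor force = 0.5811 × 2,211.54 = 1,285.13 thousand.
Unemployed = 0.0978 × 1,285.13 ≈ 125.69 thousand.

About 125.69 thousand are unemployed.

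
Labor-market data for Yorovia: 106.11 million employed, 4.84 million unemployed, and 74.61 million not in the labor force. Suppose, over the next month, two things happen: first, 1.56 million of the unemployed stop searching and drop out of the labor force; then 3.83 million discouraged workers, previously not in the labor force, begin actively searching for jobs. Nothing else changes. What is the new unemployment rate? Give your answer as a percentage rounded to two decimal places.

New unemployment rate ≈ 6.28%.

Initially, labor force = 106.11 + 4.84 = 110.95 million, so u = 4.84/110.95 = 4.36%.
After the first change, unemployed and labor force both fall by 1.56 → E = 106.11, U = 3.28, labor force = 109.39 million.
After the second change, unemployed and labor force both rise by 3.83 → E = 106.11, U = 7.11, labor force = 113.22 million.
New unemployment rate = 7.11 / 113.22 = 6.28%.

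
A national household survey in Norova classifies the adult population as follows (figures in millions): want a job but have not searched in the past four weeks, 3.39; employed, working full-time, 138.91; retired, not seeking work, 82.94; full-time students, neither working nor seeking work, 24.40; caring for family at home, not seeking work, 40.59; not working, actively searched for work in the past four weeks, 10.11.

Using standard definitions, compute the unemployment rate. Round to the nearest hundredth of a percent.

Unemployment rate ≈ 6.78%.

Employed = 138.91 million.
Unemployed = 10.11 million.
Labor force = 138.91 + 10.11 = 149.02 million.
Unemployment rate = 10.11 / 149.02 = 6.78%.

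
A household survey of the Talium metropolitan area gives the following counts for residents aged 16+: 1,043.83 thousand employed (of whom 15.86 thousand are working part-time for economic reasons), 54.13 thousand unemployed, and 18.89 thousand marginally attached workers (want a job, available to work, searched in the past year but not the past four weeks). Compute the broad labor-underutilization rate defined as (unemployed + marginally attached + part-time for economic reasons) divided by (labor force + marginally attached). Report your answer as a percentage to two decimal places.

Labor force = 1,043.83 + 54.13 = 1,097.96 thousand.
Numerator = 54.13 + 18.89 + 15.86 = 88.88 thousand.
Denominator = 1,097.96 + 18.89 = 1,116.85 thousand.
Broad rate = 88.88 / 1,116.85 = 7.96%.

Broad underutilization rate ≈ 7.96%.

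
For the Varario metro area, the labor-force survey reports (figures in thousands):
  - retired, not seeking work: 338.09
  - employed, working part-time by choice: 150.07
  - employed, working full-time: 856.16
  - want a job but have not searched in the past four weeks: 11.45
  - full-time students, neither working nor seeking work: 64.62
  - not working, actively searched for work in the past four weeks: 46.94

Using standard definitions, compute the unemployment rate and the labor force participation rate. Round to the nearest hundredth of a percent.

Unemployment rate ≈ 4.46%; labor force participation rate ≈ 71.77%.

Employed = 150.07 + 856.16 = 1,006.23 thousand.
Unemployed = 46.94 thousand.
Labor force = 1,006.23 + 46.94 = 1,053.17 thousand.
Not in labor force = 338.09 + 11.45 + 64.62 = 414.16 thousand (those not working and not actively searching are outside the labor force — including those who want a job but have given up searching).
Civilian working-age population = 1,053.17 + 414.16 = 1,467.33 thousand.
Unemployment rate = 46.94 / 1,053.17 = 4.46%.
Labor force participation rate = 1,053.17 / 1,467.33 = 71.77%.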